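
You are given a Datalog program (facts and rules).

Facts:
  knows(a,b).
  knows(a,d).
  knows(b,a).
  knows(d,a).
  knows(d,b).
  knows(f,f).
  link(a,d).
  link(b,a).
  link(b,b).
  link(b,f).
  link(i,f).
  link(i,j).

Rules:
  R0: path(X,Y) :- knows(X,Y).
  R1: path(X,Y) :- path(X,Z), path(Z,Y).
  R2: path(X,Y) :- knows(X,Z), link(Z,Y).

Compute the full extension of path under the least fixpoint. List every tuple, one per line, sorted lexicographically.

round 1: derive path(a,b) via R0 from knows(a,b)
round 1: derive path(a,d) via R0 from knows(a,d)
round 1: derive path(b,a) via R0 from knows(b,a)
round 1: derive path(d,a) via R0 from knows(d,a)
round 1: derive path(d,b) via R0 from knows(d,b)
round 1: derive path(f,f) via R0 from knows(f,f)
round 1: derive path(a,a) via R2 from knows(a,b), link(b,a)
round 1: derive path(a,f) via R2 from knows(a,b), link(b,f)
round 1: derive path(b,d) via R2 from knows(b,a), link(a,d)
round 1: derive path(d,d) via R2 from knows(d,a), link(a,d)
round 1: derive path(d,f) via R2 from knows(d,b), link(b,f)
round 2: derive path(b,b) via R1 from path(b,a), path(a,b)
round 2: derive path(b,f) via R1 from path(b,a), path(a,f)

path(a,a)
path(a,b)
path(a,d)
path(a,f)
path(b,a)
path(b,b)
path(b,d)
path(b,f)
path(d,a)
path(d,b)
path(d,d)
path(d,f)
path(f,f)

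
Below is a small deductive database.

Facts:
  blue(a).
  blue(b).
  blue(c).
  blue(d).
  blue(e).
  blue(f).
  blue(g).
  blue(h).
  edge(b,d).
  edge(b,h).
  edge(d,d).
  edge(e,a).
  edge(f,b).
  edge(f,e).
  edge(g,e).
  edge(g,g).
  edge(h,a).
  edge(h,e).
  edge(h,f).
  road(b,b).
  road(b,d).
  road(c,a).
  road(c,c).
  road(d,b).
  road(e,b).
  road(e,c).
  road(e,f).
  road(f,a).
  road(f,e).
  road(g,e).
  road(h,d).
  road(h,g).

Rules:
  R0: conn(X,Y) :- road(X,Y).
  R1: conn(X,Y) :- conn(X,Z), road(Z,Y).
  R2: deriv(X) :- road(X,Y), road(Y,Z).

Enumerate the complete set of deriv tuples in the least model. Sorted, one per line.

deriv(b)
deriv(c)
deriv(d)
deriv(e)
deriv(f)
deriv(g)
deriv(h)

round 1: derive deriv(b) via R2 from road(b,b), road(b,b)
round 1: derive deriv(c) via R2 from road(c,c), road(c,a)
round 1: derive deriv(d) via R2 from road(d,b), road(b,b)
round 1: derive deriv(e) via R2 from road(e,b), road(b,b)
round 1: derive deriv(f) via R2 from road(f,e), road(e,b)
round 1: derive deriv(g) via R2 from road(g,e), road(e,b)
round 1: derive deriv(h) via R2 from road(h,d), road(d,b)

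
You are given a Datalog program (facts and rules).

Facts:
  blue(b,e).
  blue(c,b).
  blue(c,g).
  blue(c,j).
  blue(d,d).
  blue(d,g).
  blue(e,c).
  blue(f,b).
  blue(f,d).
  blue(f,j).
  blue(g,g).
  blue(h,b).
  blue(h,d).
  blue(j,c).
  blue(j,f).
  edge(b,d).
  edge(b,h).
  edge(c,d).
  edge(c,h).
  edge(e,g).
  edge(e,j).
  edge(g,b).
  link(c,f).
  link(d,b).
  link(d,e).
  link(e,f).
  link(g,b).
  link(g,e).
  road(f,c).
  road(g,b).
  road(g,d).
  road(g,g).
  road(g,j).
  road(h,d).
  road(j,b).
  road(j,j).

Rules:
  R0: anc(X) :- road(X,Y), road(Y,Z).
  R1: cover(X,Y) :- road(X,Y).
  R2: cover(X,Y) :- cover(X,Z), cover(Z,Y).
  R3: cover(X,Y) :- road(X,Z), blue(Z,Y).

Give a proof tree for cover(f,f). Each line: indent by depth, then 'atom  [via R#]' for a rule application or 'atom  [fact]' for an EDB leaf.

round 1: derive cover(f,c) via R1 from road(f,c)
round 1: derive cover(g,b) via R1 from road(g,b)
round 1: derive cover(g,d) via R1 from road(g,d)
round 1: derive cover(g,g) via R1 from road(g,g)
round 1: derive cover(g,j) via R1 from road(g,j)
round 1: derive cover(h,d) via R1 from road(h,d)
round 1: derive cover(j,b) via R1 from road(j,b)
round 1: derive cover(j,j) via R1 from road(j,j)
round 1: derive cover(f,b) via R3 from road(f,c), blue(c,b)
round 1: derive cover(f,g) via R3 from road(f,c), blue(c,g)
round 1: derive cover(f,j) via R3 from road(f,c), blue(c,j)
round 1: derive cover(g,c) via R3 from road(g,j), blue(j,c)
round 1: derive cover(g,e) via R3 from road(g,b), blue(b,e)
round 1: derive cover(g,f) via R3 from road(g,j), blue(j,f)
round 1: derive cover(h,g) via R3 from road(h,d), blue(d,g)
round 1: derive cover(j,c) via R3 from road(j,j), blue(j,c)
round 1: derive cover(j,e) via R3 from road(j,b), blue(b,e)
round 1: derive cover(j,f) via R3 from road(j,j), blue(j,f)
round 2: derive cover(f,d) via R2 from cover(f,g), cover(g,d)
round 2: derive cover(f,e) via R2 from cover(f,g), cover(g,e)
round 2: derive cover(f,f) via R2 from cover(f,g), cover(g,f)
round 2: derive cover(h,b) via R2 from cover(h,g), cover(g,b)
round 2: derive cover(h,c) via R2 from cover(h,g), cover(g,c)
round 2: derive cover(h,e) via R2 from cover(h,g), cover(g,e)
round 2: derive cover(h,f) via R2 from cover(h,g), cover(g,f)
round 2: derive cover(h,j) via R2 from cover(h,g), cover(g,j)
round 2: derive cover(j,g) via R2 from cover(j,f), cover(f,g)
round 3: derive cover(j,d) via R2 from cover(j,f), cover(f,d)

cover(f,f)  [via R2]
  cover(f,g)  [via R3]
    road(f,c)  [fact]
    blue(c,g)  [fact]
  cover(g,f)  [via R3]
    road(g,j)  [fact]
    blue(j,f)  [fact]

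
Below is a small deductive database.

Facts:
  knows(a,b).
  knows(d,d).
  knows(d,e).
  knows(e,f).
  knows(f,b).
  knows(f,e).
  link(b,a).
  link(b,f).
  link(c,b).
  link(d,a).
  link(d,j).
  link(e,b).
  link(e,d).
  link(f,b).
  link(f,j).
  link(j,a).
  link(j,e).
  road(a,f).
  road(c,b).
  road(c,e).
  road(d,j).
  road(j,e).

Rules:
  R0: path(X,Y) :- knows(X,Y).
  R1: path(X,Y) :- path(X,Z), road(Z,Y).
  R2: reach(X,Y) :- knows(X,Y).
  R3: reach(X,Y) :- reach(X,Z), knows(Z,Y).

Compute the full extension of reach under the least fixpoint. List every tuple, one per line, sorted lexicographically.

round 1: derive reach(a,b) via R2 from knows(a,b)
round 1: derive reach(d,d) via R2 from knows(d,d)
round 1: derive reach(d,e) via R2 from knows(d,e)
round 1: derive reach(e,f) via R2 from knows(e,f)
round 1: derive reach(f,b) via R2 from knows(f,b)
round 1: derive reach(f,e) via R2 from knows(f,e)
round 2: derive reach(d,f) via R3 from reach(d,e), knows(e,f)
round 2: derive reach(e,b) via R3 from reach(e,f), knows(f,b)
round 2: derive reach(e,e) via R3 from reach(e,f), knows(f,e)
round 2: derive reach(f,f) via R3 from reach(f,e), knows(e,f)
round 3: derive reach(d,b) via R3 from reach(d,f), knows(f,b)

reach(a,b)
reach(d,b)
reach(d,d)
reach(d,e)
reach(d,f)
reach(e,b)
reach(e,e)
reach(e,f)
reach(f,b)
reach(f,e)
reach(f,f)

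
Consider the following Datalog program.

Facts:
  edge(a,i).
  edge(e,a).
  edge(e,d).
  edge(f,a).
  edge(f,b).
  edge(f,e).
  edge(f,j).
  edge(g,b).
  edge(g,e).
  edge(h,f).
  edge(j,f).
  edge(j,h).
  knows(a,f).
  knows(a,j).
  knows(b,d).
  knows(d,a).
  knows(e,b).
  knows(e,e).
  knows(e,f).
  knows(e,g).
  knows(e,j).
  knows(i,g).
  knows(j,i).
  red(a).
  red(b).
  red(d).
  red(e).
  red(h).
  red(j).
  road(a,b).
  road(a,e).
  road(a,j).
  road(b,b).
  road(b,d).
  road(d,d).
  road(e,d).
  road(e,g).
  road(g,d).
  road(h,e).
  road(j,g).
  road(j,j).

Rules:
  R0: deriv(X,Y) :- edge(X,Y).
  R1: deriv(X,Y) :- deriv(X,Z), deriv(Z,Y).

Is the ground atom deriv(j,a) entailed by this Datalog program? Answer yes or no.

round 1: derive deriv(a,i) via R0 from edge(a,i)
round 1: derive deriv(e,a) via R0 from edge(e,a)
round 1: derive deriv(e,d) via R0 from edge(e,d)
round 1: derive deriv(f,a) via R0 from edge(f,a)
round 1: derive deriv(f,b) via R0 from edge(f,b)
round 1: derive deriv(f,e) via R0 from edge(f,e)
round 1: derive deriv(f,j) via R0 from edge(f,j)
round 1: derive deriv(g,b) via R0 from edge(g,b)
round 1: derive deriv(g,e) via R0 from edge(g,e)
round 1: derive deriv(h,f) via R0 from edge(h,f)
round 1: derive deriv(j,f) via R0 from edge(j,f)
round 1: derive deriv(j,h) via R0 from edge(j,h)
round 2: derive deriv(e,i) via R1 from deriv(e,a), deriv(a,i)
round 2: derive deriv(f,d) via R1 from deriv(f,e), deriv(e,d)
round 2: derive deriv(f,f) via R1 from deriv(f,j), deriv(j,f)
round 2: derive deriv(f,h) via R1 from deriv(f,j), deriv(j,h)
round 2: derive deriv(f,i) via R1 from deriv(f,a), deriv(a,i)
round 2: derive deriv(g,a) via R1 from deriv(g,e), deriv(e,a)
round 2: derive deriv(g,d) via R1 from deriv(g,e), deriv(e,d)
round 2: derive deriv(h,a) via R1 from deriv(h,f), deriv(f,a)
round 2: derive deriv(h,b) via R1 from deriv(h,f), deriv(f,b)
round 2: derive deriv(h,e) via R1 from deriv(h,f), deriv(f,e)
round 2: derive deriv(h,j) via R1 from deriv(h,f), deriv(f,j)
round 2: derive deriv(j,a) via R1 from deriv(j,f), deriv(f,a)
round 2: derive deriv(j,b) via R1 from deriv(j,f), deriv(f,b)
round 2: derive deriv(j,e) via R1 from deriv(j,f), deriv(f,e)
round 2: derive deriv(j,j) via R1 from deriv(j,f), deriv(f,j)
round 3: derive deriv(g,i) via R1 from deriv(g,a), deriv(a,i)
round 3: derive deriv(h,d) via R1 from deriv(h,e), deriv(e,d)
round 3: derive deriv(h,h) via R1 from deriv(h,f), deriv(f,h)
round 3: derive deriv(h,i) via R1 from deriv(h,a), deriv(a,i)
round 3: derive deriv(j,d) via R1 from deriv(j,e), deriv(e,d)
round 3: derive deriv(j,i) via R1 from deriv(j,a), deriv(a,i)

yes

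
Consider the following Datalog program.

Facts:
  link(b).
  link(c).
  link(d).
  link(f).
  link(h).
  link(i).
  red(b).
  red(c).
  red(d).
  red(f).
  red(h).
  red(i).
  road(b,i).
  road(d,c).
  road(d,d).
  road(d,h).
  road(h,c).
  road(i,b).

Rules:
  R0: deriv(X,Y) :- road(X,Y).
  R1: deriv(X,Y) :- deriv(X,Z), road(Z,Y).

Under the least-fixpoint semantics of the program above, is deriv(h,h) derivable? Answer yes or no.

no

round 1: derive deriv(b,i) via R0 from road(b,i)
round 1: derive deriv(d,c) via R0 from road(d,c)
round 1: derive deriv(d,d) via R0 from road(d,d)
round 1: derive deriv(d,h) via R0 from road(d,h)
round 1: derive deriv(h,c) via R0 from road(h,c)
round 1: derive deriv(i,b) via R0 from road(i,b)
round 2: derive deriv(b,b) via R1 from deriv(b,i), road(i,b)
round 2: derive deriv(i,i) via R1 from deriv(i,b), road(b,i)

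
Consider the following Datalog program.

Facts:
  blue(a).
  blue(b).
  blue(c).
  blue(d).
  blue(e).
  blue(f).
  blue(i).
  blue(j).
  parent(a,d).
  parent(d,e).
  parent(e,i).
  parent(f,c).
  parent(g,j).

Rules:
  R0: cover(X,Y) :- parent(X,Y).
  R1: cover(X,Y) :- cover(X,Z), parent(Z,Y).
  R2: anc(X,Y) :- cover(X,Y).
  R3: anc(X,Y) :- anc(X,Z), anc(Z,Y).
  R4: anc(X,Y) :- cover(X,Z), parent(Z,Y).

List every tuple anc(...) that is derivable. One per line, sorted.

anc(a,d)
anc(a,e)
anc(a,i)
anc(d,e)
anc(d,i)
anc(e,i)
anc(f,c)
anc(g,j)

round 1: derive cover(a,d) via R0 from parent(a,d)
round 1: derive cover(d,e) via R0 from parent(d,e)
round 1: derive cover(e,i) via R0 from parent(e,i)
round 1: derive cover(f,c) via R0 from parent(f,c)
round 1: derive cover(g,j) via R0 from parent(g,j)
round 2: derive cover(a,e) via R1 from cover(a,d), parent(d,e)
round 2: derive cover(d,i) via R1 from cover(d,e), parent(e,i)
round 2: derive anc(a,d) via R2 from cover(a,d)
round 2: derive anc(d,e) via R2 from cover(d,e)
round 2: derive anc(e,i) via R2 from cover(e,i)
round 2: derive anc(f,c) via R2 from cover(f,c)
round 2: derive anc(g,j) via R2 from cover(g,j)
round 2: derive anc(a,e) via R4 from cover(a,d), parent(d,e)
round 2: derive anc(d,i) via R4 from cover(d,e), parent(e,i)
round 3: derive cover(a,i) via R1 from cover(a,e), parent(e,i)
round 3: derive anc(a,i) via R3 from anc(a,d), anc(d,i)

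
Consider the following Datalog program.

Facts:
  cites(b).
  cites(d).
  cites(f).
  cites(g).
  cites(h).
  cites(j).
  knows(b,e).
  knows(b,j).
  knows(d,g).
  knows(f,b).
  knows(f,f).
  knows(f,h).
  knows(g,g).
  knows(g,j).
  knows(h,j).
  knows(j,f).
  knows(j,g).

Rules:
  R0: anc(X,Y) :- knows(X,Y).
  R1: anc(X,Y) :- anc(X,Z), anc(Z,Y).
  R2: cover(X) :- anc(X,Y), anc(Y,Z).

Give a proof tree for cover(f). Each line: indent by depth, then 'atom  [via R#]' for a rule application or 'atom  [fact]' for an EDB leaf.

cover(f)  [via R2]
  anc(f,b)  [via R0]
    knows(f,b)  [fact]
  anc(b,e)  [via R0]
    knows(b,e)  [fact]

round 1: derive anc(b,e) via R0 from knows(b,e)
round 1: derive anc(b,j) via R0 from knows(b,j)
round 1: derive anc(d,g) via R0 from knows(d,g)
round 1: derive anc(f,b) via R0 from knows(f,b)
round 1: derive anc(f,f) via R0 from knows(f,f)
round 1: derive anc(f,h) via R0 from knows(f,h)
round 1: derive anc(g,g) via R0 from knows(g,g)
round 1: derive anc(g,j) via R0 from knows(g,j)
round 1: derive anc(h,j) via R0 from knows(h,j)
round 1: derive anc(j,f) via R0 from knows(j,f)
round 1: derive anc(j,g) via R0 from knows(j,g)
round 2: derive anc(b,f) via R1 from anc(b,j), anc(j,f)
round 2: derive anc(b,g) via R1 from anc(b,j), anc(j,g)
round 2: derive anc(d,j) via R1 from anc(d,g), anc(g,j)
round 2: derive anc(f,e) via R1 from anc(f,b), anc(b,e)
round 2: derive anc(f,j) via R1 from anc(f,b), anc(b,j)
round 2: derive anc(g,f) via R1 from anc(g,j), anc(j,f)
round 2: derive anc(h,f) via R1 from anc(h,j), anc(j,f)
round 2: derive anc(h,g) via R1 from anc(h,j), anc(j,g)
round 2: derive anc(j,b) via R1 from anc(j,f), anc(f,b)
round 2: derive anc(j,h) via R1 from anc(j,f), anc(f,h)
round 2: derive anc(j,j) via R1 from anc(j,g), anc(g,j)
round 2: derive cover(b) via R2 from anc(b,j), anc(j,f)
round 2: derive cover(d) via R2 from anc(d,g), anc(g,g)
round 2: derive cover(f) via R2 from anc(f,b), anc(b,e)
round 2: derive cover(g) via R2 from anc(g,g), anc(g,g)
round 2: derive cover(h) via R2 from anc(h,j), anc(j,f)
round 2: derive cover(j) via R2 from anc(j,f), anc(f,b)
round 3: derive anc(b,b) via R1 from anc(b,f), anc(f,b)
round 3: derive anc(b,h) via R1 from anc(b,f), anc(f,h)
round 3: derive anc(d,b) via R1 from anc(d,j), anc(j,b)
round 3: derive anc(d,f) via R1 from anc(d,g), anc(g,f)
round 3: derive anc(d,h) via R1 from anc(d,j), anc(j,h)
round 3: derive anc(f,g) via R1 from anc(f,b), anc(b,g)
round 3: derive anc(g,b) via R1 from anc(g,f), anc(f,b)
round 3: derive anc(g,e) via R1 from anc(g,f), anc(f,e)
round 3: derive anc(g,h) via R1 from anc(g,f), anc(f,h)
round 3: derive anc(h,b) via R1 from anc(h,f), anc(f,b)
round 3: derive anc(h,e) via R1 from anc(h,f), anc(f,e)
round 3: derive anc(h,h) via R1 from anc(h,f), anc(f,h)
round 3: derive anc(j,e) via R1 from anc(j,b), anc(b,e)
round 4: derive anc(d,e) via R1 from anc(d,b), anc(b,e)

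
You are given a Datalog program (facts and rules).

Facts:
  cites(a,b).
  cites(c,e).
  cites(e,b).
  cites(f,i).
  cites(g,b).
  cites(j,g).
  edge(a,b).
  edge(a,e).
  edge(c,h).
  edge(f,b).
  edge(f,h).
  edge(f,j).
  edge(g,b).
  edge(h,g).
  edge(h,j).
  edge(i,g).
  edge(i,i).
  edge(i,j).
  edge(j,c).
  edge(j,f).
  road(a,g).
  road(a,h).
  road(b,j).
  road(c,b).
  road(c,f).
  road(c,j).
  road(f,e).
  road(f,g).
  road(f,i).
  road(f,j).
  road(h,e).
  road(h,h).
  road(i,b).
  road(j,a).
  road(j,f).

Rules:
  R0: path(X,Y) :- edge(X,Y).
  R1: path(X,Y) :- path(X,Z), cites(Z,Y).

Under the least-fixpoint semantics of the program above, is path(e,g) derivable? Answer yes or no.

no

round 1: derive path(a,b) via R0 from edge(a,b)
round 1: derive path(a,e) via R0 from edge(a,e)
round 1: derive path(c,h) via R0 from edge(c,h)
round 1: derive path(f,b) via R0 from edge(f,b)
round 1: derive path(f,h) via R0 from edge(f,h)
round 1: derive path(f,j) via R0 from edge(f,j)
round 1: derive path(g,b) via R0 from edge(g,b)
round 1: derive path(h,g) via R0 from edge(h,g)
round 1: derive path(h,j) via R0 from edge(h,j)
round 1: derive path(i,g) via R0 from edge(i,g)
round 1: derive path(i,i) via R0 from edge(i,i)
round 1: derive path(i,j) via R0 from edge(i,j)
round 1: derive path(j,c) via R0 from edge(j,c)
round 1: derive path(j,f) via R0 from edge(j,f)
round 2: derive path(f,g) via R1 from path(f,j), cites(j,g)
round 2: derive path(h,b) via R1 from path(h,g), cites(g,b)
round 2: derive path(i,b) via R1 from path(i,g), cites(g,b)
round 2: derive path(j,e) via R1 from path(j,c), cites(c,e)
round 2: derive path(j,i) via R1 from path(j,f), cites(f,i)
round 3: derive path(j,b) via R1 from path(j,e), cites(e,b)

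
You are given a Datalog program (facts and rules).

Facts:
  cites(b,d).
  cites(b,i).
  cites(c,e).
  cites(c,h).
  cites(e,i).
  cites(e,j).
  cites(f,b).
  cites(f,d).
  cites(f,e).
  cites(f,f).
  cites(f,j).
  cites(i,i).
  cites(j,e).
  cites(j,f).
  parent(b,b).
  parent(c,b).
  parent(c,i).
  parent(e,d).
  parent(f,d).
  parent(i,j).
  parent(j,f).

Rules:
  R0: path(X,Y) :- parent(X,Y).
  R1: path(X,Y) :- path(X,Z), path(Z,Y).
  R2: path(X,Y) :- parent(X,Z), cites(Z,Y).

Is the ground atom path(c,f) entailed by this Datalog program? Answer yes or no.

round 1: derive path(b,b) via R0 from parent(b,b)
round 1: derive path(c,b) via R0 from parent(c,b)
round 1: derive path(c,i) via R0 from parent(c,i)
round 1: derive path(e,d) via R0 from parent(e,d)
round 1: derive path(f,d) via R0 from parent(f,d)
round 1: derive path(i,j) via R0 from parent(i,j)
round 1: derive path(j,f) via R0 from parent(j,f)
round 1: derive path(b,d) via R2 from parent(b,b), cites(b,d)
round 1: derive path(b,i) via R2 from parent(b,b), cites(b,i)
round 1: derive path(c,d) via R2 from parent(c,b), cites(b,d)
round 1: derive path(i,e) via R2 from parent(i,j), cites(j,e)
round 1: derive path(i,f) via R2 from parent(i,j), cites(j,f)
round 1: derive path(j,b) via R2 from parent(j,f), cites(f,b)
round 1: derive path(j,d) via R2 from parent(j,f), cites(f,d)
round 1: derive path(j,e) via R2 from parent(j,f), cites(f,e)
round 1: derive path(j,j) via R2 from parent(j,f), cites(f,j)
round 2: derive path(b,e) via R1 from path(b,i), path(i,e)
round 2: derive path(b,f) via R1 from path(b,i), path(i,f)
round 2: derive path(b,j) via R1 from path(b,i), path(i,j)
round 2: derive path(c,e) via R1 from path(c,i), path(i,e)
round 2: derive path(c,f) via R1 from path(c,i), path(i,f)
round 2: derive path(c,j) via R1 from path(c,i), path(i,j)
round 2: derive path(i,b) via R1 from path(i,j), path(j,b)
round 2: derive path(i,d) via R1 from path(i,e), path(e,d)
round 2: derive path(j,i) via R1 from path(j,b), path(b,i)
round 3: derive path(i,i) via R1 from path(i,b), path(b,i)

yes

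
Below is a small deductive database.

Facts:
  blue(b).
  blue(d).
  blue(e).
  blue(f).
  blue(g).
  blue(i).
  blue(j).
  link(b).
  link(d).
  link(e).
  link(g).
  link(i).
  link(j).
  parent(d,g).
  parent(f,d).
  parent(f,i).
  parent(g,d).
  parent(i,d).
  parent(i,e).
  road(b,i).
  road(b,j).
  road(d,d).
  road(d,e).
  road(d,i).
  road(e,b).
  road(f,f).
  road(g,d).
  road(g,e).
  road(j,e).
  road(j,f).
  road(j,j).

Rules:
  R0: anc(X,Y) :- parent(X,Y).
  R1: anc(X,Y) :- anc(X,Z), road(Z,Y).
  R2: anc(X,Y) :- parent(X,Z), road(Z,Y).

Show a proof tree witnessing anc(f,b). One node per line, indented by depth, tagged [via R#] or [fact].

anc(f,b)  [via R1]
  anc(f,e)  [via R2]
    parent(f,d)  [fact]
    road(d,e)  [fact]
  road(e,b)  [fact]

round 1: derive anc(d,g) via R0 from parent(d,g)
round 1: derive anc(f,d) via R0 from parent(f,d)
round 1: derive anc(f,i) via R0 from parent(f,i)
round 1: derive anc(g,d) via R0 from parent(g,d)
round 1: derive anc(i,d) via R0 from parent(i,d)
round 1: derive anc(i,e) via R0 from parent(i,e)
round 1: derive anc(d,d) via R2 from parent(d,g), road(g,d)
round 1: derive anc(d,e) via R2 from parent(d,g), road(g,e)
round 1: derive anc(f,e) via R2 from parent(f,d), road(d,e)
round 1: derive anc(g,e) via R2 from parent(g,d), road(d,e)
round 1: derive anc(g,i) via R2 from parent(g,d), road(d,i)
round 1: derive anc(i,b) via R2 from parent(i,e), road(e,b)
round 1: derive anc(i,i) via R2 from parent(i,d), road(d,i)
round 2: derive anc(d,b) via R1 from anc(d,e), road(e,b)
round 2: derive anc(d,i) via R1 from anc(d,d), road(d,i)
round 2: derive anc(f,b) via R1 from anc(f,e), road(e,b)
round 2: derive anc(g,b) via R1 from anc(g,e), road(e,b)
round 2: derive anc(i,j) via R1 from anc(i,b), road(b,j)
round 3: derive anc(d,j) via R1 from anc(d,b), road(b,j)
round 3: derive anc(f,j) via R1 from anc(f,b), road(b,j)
round 3: derive anc(g,j) via R1 from anc(g,b), road(b,j)
round 3: derive anc(i,f) via R1 from anc(i,j), road(j,f)
round 4: derive anc(d,f) via R1 from anc(d,j), road(j,f)
round 4: derive anc(f,f) via R1 from anc(f,j), road(j,f)
round 4: derive anc(g,f) via R1 from anc(g,j), road(j,f)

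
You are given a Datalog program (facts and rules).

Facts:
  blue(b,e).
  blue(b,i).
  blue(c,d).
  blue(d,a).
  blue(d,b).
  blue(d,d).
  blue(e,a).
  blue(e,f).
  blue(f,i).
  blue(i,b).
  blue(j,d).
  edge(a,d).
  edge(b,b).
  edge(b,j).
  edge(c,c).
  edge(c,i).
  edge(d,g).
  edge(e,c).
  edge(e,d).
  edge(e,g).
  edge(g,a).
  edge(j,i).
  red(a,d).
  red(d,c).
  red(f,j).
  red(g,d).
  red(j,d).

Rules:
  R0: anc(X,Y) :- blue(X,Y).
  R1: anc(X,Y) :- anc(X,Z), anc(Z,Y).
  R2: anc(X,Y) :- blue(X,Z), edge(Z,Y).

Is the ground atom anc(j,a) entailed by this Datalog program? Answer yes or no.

round 1: derive anc(b,e) via R0 from blue(b,e)
round 1: derive anc(b,i) via R0 from blue(b,i)
round 1: derive anc(c,d) via R0 from blue(c,d)
round 1: derive anc(d,a) via R0 from blue(d,a)
round 1: derive anc(d,b) via R0 from blue(d,b)
round 1: derive anc(d,d) via R0 from blue(d,d)
round 1: derive anc(e,a) via R0 from blue(e,a)
round 1: derive anc(e,f) via R0 from blue(e,f)
round 1: derive anc(f,i) via R0 from blue(f,i)
round 1: derive anc(i,b) via R0 from blue(i,b)
round 1: derive anc(j,d) via R0 from blue(j,d)
round 1: derive anc(b,c) via R2 from blue(b,e), edge(e,c)
round 1: derive anc(b,d) via R2 from blue(b,e), edge(e,d)
round 1: derive anc(b,g) via R2 from blue(b,e), edge(e,g)
round 1: derive anc(c,g) via R2 from blue(c,d), edge(d,g)
round 1: derive anc(d,g) via R2 from blue(d,d), edge(d,g)
round 1: derive anc(d,j) via R2 from blue(d,b), edge(b,j)
round 1: derive anc(e,d) via R2 from blue(e,a), edge(a,d)
round 1: derive anc(i,j) via R2 from blue(i,b), edge(b,j)
round 1: derive anc(j,g) via R2 from blue(j,d), edge(d,g)
round 2: derive anc(b,a) via R1 from anc(b,d), anc(d,a)
round 2: derive anc(b,b) via R1 from anc(b,d), anc(d,b)
round 2: derive anc(b,f) via R1 from anc(b,e), anc(e,f)
round 2: derive anc(b,j) via R1 from anc(b,d), anc(d,j)
round 2: derive anc(c,a) via R1 from anc(c,d), anc(d,a)
round 2: derive anc(c,b) via R1 from anc(c,d), anc(d,b)
round 2: derive anc(c,j) via R1 from anc(c,d), anc(d,j)
round 2: derive anc(d,c) via R1 from anc(d,b), anc(b,c)
round 2: derive anc(d,e) via R1 from anc(d,b), anc(b,e)
round 2: derive anc(d,i) via R1 from anc(d,b), anc(b,i)
round 2: derive anc(e,b) via R1 from anc(e,d), anc(d,b)
round 2: derive anc(e,g) via R1 from anc(e,d), anc(d,g)
round 2: derive anc(e,i) via R1 from anc(e,f), anc(f,i)
round 2: derive anc(e,j) via R1 from anc(e,d), anc(d,j)
round 2: derive anc(f,b) via R1 from anc(f,i), anc(i,b)
round 2: derive anc(f,j) via R1 from anc(f,i), anc(i,j)
round 2: derive anc(i,c) via R1 from anc(i,b), anc(b,c)
round 2: derive anc(i,d) via R1 from anc(i,b), anc(b,d)
round 2: derive anc(i,e) via R1 from anc(i,b), anc(b,e)
round 2: derive anc(i,g) via R1 from anc(i,b), anc(b,g)
round 2: derive anc(i,i) via R1 from anc(i,b), anc(b,i)
round 2: derive anc(j,a) via R1 from anc(j,d), anc(d,a)
round 2: derive anc(j,b) via R1 from anc(j,d), anc(d,b)
round 2: derive anc(j,j) via R1 from anc(j,d), anc(d,j)
round 3: derive anc(c,c) via R1 from anc(c,b), anc(b,c)
round 3: derive anc(c,e) via R1 from anc(c,b), anc(b,e)
round 3: derive anc(c,f) via R1 from anc(c,b), anc(b,f)
round 3: derive anc(c,i) via R1 from anc(c,b), anc(b,i)
round 3: derive anc(d,f) via R1 from anc(d,b), anc(b,f)
round 3: derive anc(e,c) via R1 from anc(e,b), anc(b,c)
round 3: derive anc(e,e) via R1 from anc(e,b), anc(b,e)
round 3: derive anc(f,a) via R1 from anc(f,b), anc(b,a)
round 3: derive anc(f,c) via R1 from anc(f,b), anc(b,c)
round 3: derive anc(f,d) via R1 from anc(f,b), anc(b,d)
round 3: derive anc(f,e) via R1 from anc(f,b), anc(b,e)
round 3: derive anc(f,f) via R1 from anc(f,b), anc(b,f)
round 3: derive anc(f,g) via R1 from anc(f,b), anc(b,g)
round 3: derive anc(i,a) via R1 from anc(i,b), anc(b,a)
round 3: derive anc(i,f) via R1 from anc(i,b), anc(b,f)
round 3: derive anc(j,c) via R1 from anc(j,b), anc(b,c)
round 3: derive anc(j,e) via R1 from anc(j,b), anc(b,e)
round 3: derive anc(j,f) via R1 from anc(j,b), anc(b,f)
round 3: derive anc(j,i) via R1 from anc(j,b), anc(b,i)

yes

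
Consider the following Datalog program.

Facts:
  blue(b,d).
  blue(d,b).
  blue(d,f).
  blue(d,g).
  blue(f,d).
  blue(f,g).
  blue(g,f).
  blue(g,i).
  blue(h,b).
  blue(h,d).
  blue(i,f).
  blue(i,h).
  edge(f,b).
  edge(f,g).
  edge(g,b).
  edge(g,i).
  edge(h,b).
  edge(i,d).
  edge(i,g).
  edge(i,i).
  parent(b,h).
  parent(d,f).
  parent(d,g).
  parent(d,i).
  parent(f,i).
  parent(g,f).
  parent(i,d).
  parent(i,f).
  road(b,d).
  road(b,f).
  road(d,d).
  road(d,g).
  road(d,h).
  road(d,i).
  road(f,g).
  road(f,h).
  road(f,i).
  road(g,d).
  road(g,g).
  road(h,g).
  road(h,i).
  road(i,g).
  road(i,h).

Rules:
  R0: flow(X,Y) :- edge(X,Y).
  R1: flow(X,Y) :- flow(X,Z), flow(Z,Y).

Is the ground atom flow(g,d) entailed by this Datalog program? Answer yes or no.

round 1: derive flow(f,b) via R0 from edge(f,b)
round 1: derive flow(f,g) via R0 from edge(f,g)
round 1: derive flow(g,b) via R0 from edge(g,b)
round 1: derive flow(g,i) via R0 from edge(g,i)
round 1: derive flow(h,b) via R0 from edge(h,b)
round 1: derive flow(i,d) via R0 from edge(i,d)
round 1: derive flow(i,g) via R0 from edge(i,g)
round 1: derive flow(i,i) via R0 from edge(i,i)
round 2: derive flow(f,i) via R1 from flow(f,g), flow(g,i)
round 2: derive flow(g,d) via R1 from flow(g,i), flow(i,d)
round 2: derive flow(g,g) via R1 from flow(g,i), flow(i,g)
round 2: derive flow(i,b) via R1 from flow(i,g), flow(g,b)
round 3: derive flow(f,d) via R1 from flow(f,g), flow(g,d)

yes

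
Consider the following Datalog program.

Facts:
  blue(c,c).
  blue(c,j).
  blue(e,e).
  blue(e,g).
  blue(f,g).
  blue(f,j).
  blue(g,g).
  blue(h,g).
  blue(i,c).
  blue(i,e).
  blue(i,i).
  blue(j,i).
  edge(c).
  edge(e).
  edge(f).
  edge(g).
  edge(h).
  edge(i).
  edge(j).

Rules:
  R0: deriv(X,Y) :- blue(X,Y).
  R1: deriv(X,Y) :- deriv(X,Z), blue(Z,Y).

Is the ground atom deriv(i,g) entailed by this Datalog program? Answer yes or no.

yes

round 1: derive deriv(c,c) via R0 from blue(c,c)
round 1: derive deriv(c,j) via R0 from blue(c,j)
round 1: derive deriv(e,e) via R0 from blue(e,e)
round 1: derive deriv(e,g) via R0 from blue(e,g)
round 1: derive deriv(f,g) via R0 from blue(f,g)
round 1: derive deriv(f,j) via R0 from blue(f,j)
round 1: derive deriv(g,g) via R0 from blue(g,g)
round 1: derive deriv(h,g) via R0 from blue(h,g)
round 1: derive deriv(i,c) via R0 from blue(i,c)
round 1: derive deriv(i,e) via R0 from blue(i,e)
round 1: derive deriv(i,i) via R0 from blue(i,i)
round 1: derive deriv(j,i) via R0 from blue(j,i)
round 2: derive deriv(c,i) via R1 from deriv(c,j), blue(j,i)
round 2: derive deriv(f,i) via R1 from deriv(f,j), blue(j,i)
round 2: derive deriv(i,g) via R1 from deriv(i,e), blue(e,g)
round 2: derive deriv(i,j) via R1 from deriv(i,c), blue(c,j)
round 2: derive deriv(j,c) via R1 from deriv(j,i), blue(i,c)
round 2: derive deriv(j,e) via R1 from deriv(j,i), blue(i,e)
round 3: derive deriv(c,e) via R1 from deriv(c,i), blue(i,e)
round 3: derive deriv(f,c) via R1 from deriv(f,i), blue(i,c)
round 3: derive deriv(f,e) via R1 from deriv(f,i), blue(i,e)
round 3: derive deriv(j,g) via R1 from deriv(j,e), blue(e,g)
round 3: derive deriv(j,j) via R1 from deriv(j,c), blue(c,j)
round 4: derive deriv(c,g) via R1 from deriv(c,e), blue(e,g)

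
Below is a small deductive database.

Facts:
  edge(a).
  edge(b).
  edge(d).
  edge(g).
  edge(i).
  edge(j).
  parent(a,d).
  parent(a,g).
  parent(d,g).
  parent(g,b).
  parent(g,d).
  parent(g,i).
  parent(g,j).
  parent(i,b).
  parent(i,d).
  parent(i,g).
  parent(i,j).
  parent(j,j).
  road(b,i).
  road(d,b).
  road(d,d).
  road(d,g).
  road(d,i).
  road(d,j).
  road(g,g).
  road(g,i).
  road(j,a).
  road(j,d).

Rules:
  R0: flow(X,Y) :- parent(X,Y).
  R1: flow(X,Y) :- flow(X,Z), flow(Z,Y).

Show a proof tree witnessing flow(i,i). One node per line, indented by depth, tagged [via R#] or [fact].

round 1: derive flow(a,d) via R0 from parent(a,d)
round 1: derive flow(a,g) via R0 from parent(a,g)
round 1: derive flow(d,g) via R0 from parent(d,g)
round 1: derive flow(g,b) via R0 from parent(g,b)
round 1: derive flow(g,d) via R0 from parent(g,d)
round 1: derive flow(g,i) via R0 from parent(g,i)
round 1: derive flow(g,j) via R0 from parent(g,j)
round 1: derive flow(i,b) via R0 from parent(i,b)
round 1: derive flow(i,d) via R0 from parent(i,d)
round 1: derive flow(i,g) via R0 from parent(i,g)
round 1: derive flow(i,j) via R0 from parent(i,j)
round 1: derive flow(j,j) via R0 from parent(j,j)
round 2: derive flow(a,b) via R1 from flow(a,g), flow(g,b)
round 2: derive flow(a,i) via R1 from flow(a,g), flow(g,i)
round 2: derive flow(a,j) via R1 from flow(a,g), flow(g,j)
round 2: derive flow(d,b) via R1 from flow(d,g), flow(g,b)
round 2: derive flow(d,d) via R1 from flow(d,g), flow(g,d)
round 2: derive flow(d,i) via R1 from flow(d,g), flow(g,i)
round 2: derive flow(d,j) via R1 from flow(d,g), flow(g,j)
round 2: derive flow(g,g) via R1 from flow(g,d), flow(d,g)
round 2: derive flow(i,i) via R1 from flow(i,g), flow(g,i)

flow(i,i)  [via R1]
  flow(i,g)  [via R0]
    parent(i,g)  [fact]
  flow(g,i)  [via R0]
    parent(g,i)  [fact]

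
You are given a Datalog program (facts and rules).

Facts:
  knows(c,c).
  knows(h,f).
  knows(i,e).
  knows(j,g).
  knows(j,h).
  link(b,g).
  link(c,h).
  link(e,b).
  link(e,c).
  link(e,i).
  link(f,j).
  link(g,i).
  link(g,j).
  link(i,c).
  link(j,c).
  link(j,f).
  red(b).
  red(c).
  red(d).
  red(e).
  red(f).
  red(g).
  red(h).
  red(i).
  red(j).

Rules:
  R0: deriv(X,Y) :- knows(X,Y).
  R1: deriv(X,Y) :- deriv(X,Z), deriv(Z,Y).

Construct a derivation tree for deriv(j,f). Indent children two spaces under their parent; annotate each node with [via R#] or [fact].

round 1: derive deriv(c,c) via R0 from knows(c,c)
round 1: derive deriv(h,f) via R0 from knows(h,f)
round 1: derive deriv(i,e) via R0 from knows(i,e)
round 1: derive deriv(j,g) via R0 from knows(j,g)
round 1: derive deriv(j,h) via R0 from knows(j,h)
round 2: derive deriv(j,f) via R1 from deriv(j,h), deriv(h,f)

deriv(j,f)  [via R1]
  deriv(j,h)  [via R0]
    knows(j,h)  [fact]
  deriv(h,f)  [via R0]
    knows(h,f)  [fact]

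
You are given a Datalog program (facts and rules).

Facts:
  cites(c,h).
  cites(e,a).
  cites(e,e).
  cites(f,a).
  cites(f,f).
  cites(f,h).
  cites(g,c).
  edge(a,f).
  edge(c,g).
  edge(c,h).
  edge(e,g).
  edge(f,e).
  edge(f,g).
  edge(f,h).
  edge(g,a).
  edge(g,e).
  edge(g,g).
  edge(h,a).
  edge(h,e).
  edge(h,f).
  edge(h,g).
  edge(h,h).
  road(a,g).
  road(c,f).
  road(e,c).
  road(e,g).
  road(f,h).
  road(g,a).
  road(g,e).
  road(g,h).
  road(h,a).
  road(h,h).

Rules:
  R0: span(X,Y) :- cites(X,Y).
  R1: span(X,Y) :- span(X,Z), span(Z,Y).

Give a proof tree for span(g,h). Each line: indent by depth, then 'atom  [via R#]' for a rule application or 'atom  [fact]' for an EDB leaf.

span(g,h)  [via R1]
  span(g,c)  [via R0]
    cites(g,c)  [fact]
  span(c,h)  [via R0]
    cites(c,h)  [fact]

round 1: derive span(c,h) via R0 from cites(c,h)
round 1: derive span(e,a) via R0 from cites(e,a)
round 1: derive span(e,e) via R0 from cites(e,e)
round 1: derive span(f,a) via R0 from cites(f,a)
round 1: derive span(f,f) via R0 from cites(f,f)
round 1: derive span(f,h) via R0 from cites(f,h)
round 1: derive span(g,c) via R0 from cites(g,c)
round 2: derive span(g,h) via R1 from span(g,c), span(c,h)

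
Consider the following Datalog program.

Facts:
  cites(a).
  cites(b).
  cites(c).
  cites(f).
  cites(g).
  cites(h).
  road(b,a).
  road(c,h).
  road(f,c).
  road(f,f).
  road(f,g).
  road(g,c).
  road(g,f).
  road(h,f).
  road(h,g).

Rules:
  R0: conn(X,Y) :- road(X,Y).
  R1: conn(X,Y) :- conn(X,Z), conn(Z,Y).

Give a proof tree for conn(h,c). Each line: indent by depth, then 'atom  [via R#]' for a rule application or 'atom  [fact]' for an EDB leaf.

conn(h,c)  [via R1]
  conn(h,f)  [via R0]
    road(h,f)  [fact]
  conn(f,c)  [via R0]
    road(f,c)  [fact]

round 1: derive conn(b,a) via R0 from road(b,a)
round 1: derive conn(c,h) via R0 from road(c,h)
round 1: derive conn(f,c) via R0 from road(f,c)
round 1: derive conn(f,f) via R0 from road(f,f)
round 1: derive conn(f,g) via R0 from road(f,g)
round 1: derive conn(g,c) via R0 from road(g,c)
round 1: derive conn(g,f) via R0 from road(g,f)
round 1: derive conn(h,f) via R0 from road(h,f)
round 1: derive conn(h,g) via R0 from road(h,g)
round 2: derive conn(c,f) via R1 from conn(c,h), conn(h,f)
round 2: derive conn(c,g) via R1 from conn(c,h), conn(h,g)
round 2: derive conn(f,h) via R1 from conn(f,c), conn(c,h)
round 2: derive conn(g,g) via R1 from conn(g,f), conn(f,g)
round 2: derive conn(g,h) via R1 from conn(g,c), conn(c,h)
round 2: derive conn(h,c) via R1 from conn(h,f), conn(f,c)
round 3: derive conn(c,c) via R1 from conn(c,f), conn(f,c)
round 3: derive conn(h,h) via R1 from conn(h,c), conn(c,h)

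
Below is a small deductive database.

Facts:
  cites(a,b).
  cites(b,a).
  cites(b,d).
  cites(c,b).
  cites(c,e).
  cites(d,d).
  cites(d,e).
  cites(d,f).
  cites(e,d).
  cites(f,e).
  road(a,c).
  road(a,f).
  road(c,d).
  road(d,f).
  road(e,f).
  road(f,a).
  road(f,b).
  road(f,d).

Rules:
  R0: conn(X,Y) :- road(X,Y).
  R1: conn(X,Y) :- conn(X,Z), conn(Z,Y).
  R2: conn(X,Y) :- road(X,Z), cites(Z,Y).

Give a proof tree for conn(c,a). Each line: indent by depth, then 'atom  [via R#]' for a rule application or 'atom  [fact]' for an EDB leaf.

conn(c,a)  [via R1]
  conn(c,f)  [via R2]
    road(c,d)  [fact]
    cites(d,f)  [fact]
  conn(f,a)  [via R0]
    road(f,a)  [fact]

round 1: derive conn(a,c) via R0 from road(a,c)
round 1: derive conn(a,f) via R0 from road(a,f)
round 1: derive conn(c,d) via R0 from road(c,d)
round 1: derive conn(d,f) via R0 from road(d,f)
round 1: derive conn(e,f) via R0 from road(e,f)
round 1: derive conn(f,a) via R0 from road(f,a)
round 1: derive conn(f,b) via R0 from road(f,b)
round 1: derive conn(f,d) via R0 from road(f,d)
round 1: derive conn(a,b) via R2 from road(a,c), cites(c,b)
round 1: derive conn(a,e) via R2 from road(a,c), cites(c,e)
round 1: derive conn(c,e) via R2 from road(c,d), cites(d,e)
round 1: derive conn(c,f) via R2 from road(c,d), cites(d,f)
round 1: derive conn(d,e) via R2 from road(d,f), cites(f,e)
round 1: derive conn(e,e) via R2 from road(e,f), cites(f,e)
round 1: derive conn(f,e) via R2 from road(f,d), cites(d,e)
round 1: derive conn(f,f) via R2 from road(f,d), cites(d,f)
round 2: derive conn(a,a) via R1 from conn(a,f), conn(f,a)
round 2: derive conn(a,d) via R1 from conn(a,c), conn(c,d)
round 2: derive conn(c,a) via R1 from conn(c,f), conn(f,a)
round 2: derive conn(c,b) via R1 from conn(c,f), conn(f,b)
round 2: derive conn(d,a) via R1 from conn(d,f), conn(f,a)
round 2: derive conn(d,b) via R1 from conn(d,f), conn(f,b)
round 2: derive conn(d,d) via R1 from conn(d,f), conn(f,d)
round 2: derive conn(e,a) via R1 from conn(e,f), conn(f,a)
round 2: derive conn(e,b) via R1 from conn(e,f), conn(f,b)
round 2: derive conn(e,d) via R1 from conn(e,f), conn(f,d)
round 2: derive conn(f,c) via R1 from conn(f,a), conn(a,c)
round 3: derive conn(c,c) via R1 from conn(c,a), conn(a,c)
round 3: derive conn(d,c) via R1 from conn(d,a), conn(a,c)
round 3: derive conn(e,c) via R1 from conn(e,a), conn(a,c)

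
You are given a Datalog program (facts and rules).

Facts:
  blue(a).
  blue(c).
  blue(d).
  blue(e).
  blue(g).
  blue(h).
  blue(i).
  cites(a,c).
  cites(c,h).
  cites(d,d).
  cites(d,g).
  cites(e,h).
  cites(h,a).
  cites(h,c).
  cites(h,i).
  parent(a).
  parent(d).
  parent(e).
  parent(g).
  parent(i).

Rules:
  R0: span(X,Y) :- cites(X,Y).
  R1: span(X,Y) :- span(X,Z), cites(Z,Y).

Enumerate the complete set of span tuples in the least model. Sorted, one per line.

span(a,a)
span(a,c)
span(a,h)
span(a,i)
span(c,a)
span(c,c)
span(c,h)
span(c,i)
span(d,d)
span(d,g)
span(e,a)
span(e,c)
span(e,h)
span(e,i)
span(h,a)
span(h,c)
span(h,h)
span(h,i)

round 1: derive span(a,c) via R0 from cites(a,c)
round 1: derive span(c,h) via R0 from cites(c,h)
round 1: derive span(d,d) via R0 from cites(d,d)
round 1: derive span(d,g) via R0 from cites(d,g)
round 1: derive span(e,h) via R0 from cites(e,h)
round 1: derive span(h,a) via R0 from cites(h,a)
round 1: derive span(h,c) via R0 from cites(h,c)
round 1: derive span(h,i) via R0 from cites(h,i)
round 2: derive span(a,h) via R1 from span(a,c), cites(c,h)
round 2: derive span(c,a) via R1 from span(c,h), cites(h,a)
round 2: derive span(c,c) via R1 from span(c,h), cites(h,c)
round 2: derive span(c,i) via R1 from span(c,h), cites(h,i)
round 2: derive span(e,a) via R1 from span(e,h), cites(h,a)
round 2: derive span(e,c) via R1 from span(e,h), cites(h,c)
round 2: derive span(e,i) via R1 from span(e,h), cites(h,i)
round 2: derive span(h,h) via R1 from span(h,c), cites(c,h)
round 3: derive span(a,a) via R1 from span(a,h), cites(h,a)
round 3: derive span(a,i) via R1 from span(a,h), cites(h,i)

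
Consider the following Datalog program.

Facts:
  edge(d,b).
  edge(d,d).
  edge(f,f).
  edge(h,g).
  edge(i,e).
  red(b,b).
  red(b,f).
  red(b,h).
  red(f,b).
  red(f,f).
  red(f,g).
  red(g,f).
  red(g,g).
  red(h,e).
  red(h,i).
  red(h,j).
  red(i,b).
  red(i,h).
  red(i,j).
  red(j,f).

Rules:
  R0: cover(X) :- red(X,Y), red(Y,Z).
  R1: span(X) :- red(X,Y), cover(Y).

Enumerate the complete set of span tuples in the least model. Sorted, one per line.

span(b)
span(f)
span(g)
span(h)
span(i)
span(j)

round 1: derive cover(b) via R0 from red(b,b), red(b,b)
round 1: derive cover(f) via R0 from red(f,b), red(b,b)
round 1: derive cover(g) via R0 from red(g,f), red(f,b)
round 1: derive cover(h) via R0 from red(h,i), red(i,b)
round 1: derive cover(i) via R0 from red(i,b), red(b,b)
round 1: derive cover(j) via R0 from red(j,f), red(f,b)
round 2: derive span(b) via R1 from red(b,b), cover(b)
round 2: derive span(f) via R1 from red(f,b), cover(b)
round 2: derive span(g) via R1 from red(g,f), cover(f)
round 2: derive span(h) via R1 from red(h,i), cover(i)
round 2: derive span(i) via R1 from red(i,b), cover(b)
round 2: derive span(j) via R1 from red(j,f), cover(f)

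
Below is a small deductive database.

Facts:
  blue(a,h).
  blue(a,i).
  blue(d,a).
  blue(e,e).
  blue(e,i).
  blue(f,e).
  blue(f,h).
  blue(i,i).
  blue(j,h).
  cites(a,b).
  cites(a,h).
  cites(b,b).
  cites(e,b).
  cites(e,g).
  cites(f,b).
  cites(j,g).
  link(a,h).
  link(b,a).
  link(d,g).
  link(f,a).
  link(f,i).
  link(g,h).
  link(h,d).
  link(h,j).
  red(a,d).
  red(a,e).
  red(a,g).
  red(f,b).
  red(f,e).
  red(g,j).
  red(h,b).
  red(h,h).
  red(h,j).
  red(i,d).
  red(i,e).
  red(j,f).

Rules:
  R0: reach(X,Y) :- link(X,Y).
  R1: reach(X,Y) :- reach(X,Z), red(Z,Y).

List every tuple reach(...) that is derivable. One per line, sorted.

round 1: derive reach(a,h) via R0 from link(a,h)
round 1: derive reach(b,a) via R0 from link(b,a)
round 1: derive reach(d,g) via R0 from link(d,g)
round 1: derive reach(f,a) via R0 from link(f,a)
round 1: derive reach(f,i) via R0 from link(f,i)
round 1: derive reach(g,h) via R0 from link(g,h)
round 1: derive reach(h,d) via R0 from link(h,d)
round 1: derive reach(h,j) via R0 from link(h,j)
round 2: derive reach(a,b) via R1 from reach(a,h), red(h,b)
round 2: derive reach(a,j) via R1 from reach(a,h), red(h,j)
round 2: derive reach(b,d) via R1 from reach(b,a), red(a,d)
round 2: derive reach(b,e) via R1 from reach(b,a), red(a,e)
round 2: derive reach(b,g) via R1 from reach(b,a), red(a,g)
round 2: derive reach(d,j) via R1 from reach(d,g), red(g,j)
round 2: derive reach(f,d) via R1 from reach(f,a), red(a,d)
round 2: derive reach(f,e) via R1 from reach(f,a), red(a,e)
round 2: derive reach(f,g) via R1 from reach(f,a), red(a,g)
round 2: derive reach(g,b) via R1 from reach(g,h), red(h,b)
round 2: derive reach(g,j) via R1 from reach(g,h), red(h,j)
round 2: derive reach(h,f) via R1 from reach(h,j), red(j,f)
round 3: derive reach(a,f) via R1 from reach(a,j), red(j,f)
round 3: derive reach(b,j) via R1 from reach(b,g), red(g,j)
round 3: derive reach(d,f) via R1 from reach(d,j), red(j,f)
round 3: derive reach(f,j) via R1 from reach(f,g), red(g,j)
round 3: derive reach(g,f) via R1 from reach(g,j), red(j,f)
round 3: derive reach(h,b) via R1 from reach(h,f), red(f,b)
round 3: derive reach(h,e) via R1 from reach(h,f), red(f,e)
round 4: derive reach(a,e) via R1 from reach(a,f), red(f,e)
round 4: derive reach(b,f) via R1 from reach(b,j), red(j,f)
round 4: derive reach(d,b) via R1 from reach(d,f), red(f,b)
round 4: derive reach(d,e) via R1 from reach(d,f), red(f,e)
round 4: derive reach(f,f) via R1 from reach(f,j), red(j,f)
round 4: derive reach(g,e) via R1 from reach(g,f), red(f,e)
round 5: derive reach(b,b) via R1 from reach(b,f), red(f,b)
round 5: derive reach(f,b) via R1 from reach(f,f), red(f,b)

reach(a,b)
reach(a,e)
reach(a,f)
reach(a,h)
reach(a,j)
reach(b,a)
reach(b,b)
reach(b,d)
reach(b,e)
reach(b,f)
reach(b,g)
reach(b,j)
reach(d,b)
reach(d,e)
reach(d,f)
reach(d,g)
reach(d,j)
reach(f,a)
reach(f,b)
reach(f,d)
reach(f,e)
reach(f,f)
reach(f,g)
reach(f,i)
reach(f,j)
reach(g,b)
reach(g,e)
reach(g,f)
reach(g,h)
reach(g,j)
reach(h,b)
reach(h,d)
reach(h,e)
reach(h,f)
reach(h,j)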